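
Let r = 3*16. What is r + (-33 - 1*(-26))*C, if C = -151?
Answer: 1105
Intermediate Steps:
r = 48
r + (-33 - 1*(-26))*C = 48 + (-33 - 1*(-26))*(-151) = 48 + (-33 + 26)*(-151) = 48 - 7*(-151) = 48 + 1057 = 1105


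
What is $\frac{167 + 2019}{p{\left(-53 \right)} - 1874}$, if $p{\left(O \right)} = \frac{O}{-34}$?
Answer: $- \frac{74324}{63663} \approx -1.1675$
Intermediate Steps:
$p{\left(O \right)} = - \frac{O}{34}$ ($p{\left(O \right)} = O \left(- \frac{1}{34}\right) = - \frac{O}{34}$)
$\frac{167 + 2019}{p{\left(-53 \right)} - 1874} = \frac{167 + 2019}{\left(- \frac{1}{34}\right) \left(-53\right) - 1874} = \frac{2186}{\frac{53}{34} - 1874} = \frac{2186}{- \frac{63663}{34}} = 2186 \left(- \frac{34}{63663}\right) = - \frac{74324}{63663}$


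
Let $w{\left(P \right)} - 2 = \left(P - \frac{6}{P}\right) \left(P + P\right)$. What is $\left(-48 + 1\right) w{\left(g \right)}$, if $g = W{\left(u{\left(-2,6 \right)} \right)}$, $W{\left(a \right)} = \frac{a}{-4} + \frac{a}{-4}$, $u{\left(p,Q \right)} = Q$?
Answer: $-376$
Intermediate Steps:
$W{\left(a \right)} = - \frac{a}{2}$ ($W{\left(a \right)} = a \left(- \frac{1}{4}\right) + a \left(- \frac{1}{4}\right) = - \frac{a}{4} - \frac{a}{4} = - \frac{a}{2}$)
$g = -3$ ($g = \left(- \frac{1}{2}\right) 6 = -3$)
$w{\left(P \right)} = 2 + 2 P \left(P - \frac{6}{P}\right)$ ($w{\left(P \right)} = 2 + \left(P - \frac{6}{P}\right) \left(P + P\right) = 2 + \left(P - \frac{6}{P}\right) 2 P = 2 + 2 P \left(P - \frac{6}{P}\right)$)
$\left(-48 + 1\right) w{\left(g \right)} = \left(-48 + 1\right) \left(-10 + 2 \left(-3\right)^{2}\right) = - 47 \left(-10 + 2 \cdot 9\right) = - 47 \left(-10 + 18\right) = \left(-47\right) 8 = -376$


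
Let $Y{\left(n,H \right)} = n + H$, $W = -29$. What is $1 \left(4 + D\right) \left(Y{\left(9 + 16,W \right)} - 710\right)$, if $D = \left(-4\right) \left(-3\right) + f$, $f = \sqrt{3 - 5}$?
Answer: $-11424 - 714 i \sqrt{2} \approx -11424.0 - 1009.7 i$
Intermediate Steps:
$f = i \sqrt{2}$ ($f = \sqrt{-2} = i \sqrt{2} \approx 1.4142 i$)
$Y{\left(n,H \right)} = H + n$
$D = 12 + i \sqrt{2}$ ($D = \left(-4\right) \left(-3\right) + i \sqrt{2} = 12 + i \sqrt{2} \approx 12.0 + 1.4142 i$)
$1 \left(4 + D\right) \left(Y{\left(9 + 16,W \right)} - 710\right) = 1 \left(4 + \left(12 + i \sqrt{2}\right)\right) \left(\left(-29 + \left(9 + 16\right)\right) - 710\right) = 1 \left(16 + i \sqrt{2}\right) \left(\left(-29 + 25\right) - 710\right) = \left(16 + i \sqrt{2}\right) \left(-4 - 710\right) = \left(16 + i \sqrt{2}\right) \left(-714\right) = -11424 - 714 i \sqrt{2}$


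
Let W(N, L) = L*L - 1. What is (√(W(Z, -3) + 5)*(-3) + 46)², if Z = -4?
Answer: 2233 - 276*√13 ≈ 1237.9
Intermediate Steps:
W(N, L) = -1 + L² (W(N, L) = L² - 1 = -1 + L²)
(√(W(Z, -3) + 5)*(-3) + 46)² = (√((-1 + (-3)²) + 5)*(-3) + 46)² = (√((-1 + 9) + 5)*(-3) + 46)² = (√(8 + 5)*(-3) + 46)² = (√13*(-3) + 46)² = (-3*√13 + 46)² = (46 - 3*√13)²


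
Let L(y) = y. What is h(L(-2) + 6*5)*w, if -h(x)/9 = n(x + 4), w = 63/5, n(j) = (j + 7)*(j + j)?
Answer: -1415232/5 ≈ -2.8305e+5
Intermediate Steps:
n(j) = 2*j*(7 + j) (n(j) = (7 + j)*(2*j) = 2*j*(7 + j))
w = 63/5 (w = 63*(⅕) = 63/5 ≈ 12.600)
h(x) = -18*(4 + x)*(11 + x) (h(x) = -18*(x + 4)*(7 + (x + 4)) = -18*(4 + x)*(7 + (4 + x)) = -18*(4 + x)*(11 + x))
h(L(-2) + 6*5)*w = -18*(4 + (-2 + 6*5))*(11 + (-2 + 6*5))*(63/5) = -18*(4 + (-2 + 30))*(11 + (-2 + 30))*(63/5) = -18*(4 + 28)*(11 + 28)*(63/5) = -18*32*39*(63/5) = -22464*63/5 = -1415232/5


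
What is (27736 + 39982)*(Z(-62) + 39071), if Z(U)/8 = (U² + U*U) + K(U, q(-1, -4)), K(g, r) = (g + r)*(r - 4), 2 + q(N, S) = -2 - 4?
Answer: 7265802810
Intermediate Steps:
q(N, S) = -8 (q(N, S) = -2 + (-2 - 4) = -2 - 6 = -8)
K(g, r) = (-4 + r)*(g + r) (K(g, r) = (g + r)*(-4 + r) = (-4 + r)*(g + r))
Z(U) = 768 - 96*U + 16*U² (Z(U) = 8*((U² + U*U) + ((-8)² - 4*U - 4*(-8) + U*(-8))) = 8*((U² + U²) + (64 - 4*U + 32 - 8*U)) = 8*(2*U² + (96 - 12*U)) = 8*(96 - 12*U + 2*U²) = 768 - 96*U + 16*U²)
(27736 + 39982)*(Z(-62) + 39071) = (27736 + 39982)*((768 - 96*(-62) + 16*(-62)²) + 39071) = 67718*((768 + 5952 + 16*3844) + 39071) = 67718*((768 + 5952 + 61504) + 39071) = 67718*(68224 + 39071) = 67718*107295 = 7265802810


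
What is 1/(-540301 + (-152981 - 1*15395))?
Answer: -1/708677 ≈ -1.4111e-6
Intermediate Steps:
1/(-540301 + (-152981 - 1*15395)) = 1/(-540301 + (-152981 - 15395)) = 1/(-540301 - 168376) = 1/(-708677) = -1/708677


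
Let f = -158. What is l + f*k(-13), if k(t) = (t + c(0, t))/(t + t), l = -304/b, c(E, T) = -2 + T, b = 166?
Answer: -185572/1079 ≈ -171.99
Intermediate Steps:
l = -152/83 (l = -304/166 = -304*1/166 = -152/83 ≈ -1.8313)
k(t) = (-2 + 2*t)/(2*t) (k(t) = (t + (-2 + t))/(t + t) = (-2 + 2*t)/((2*t)) = (-2 + 2*t)*(1/(2*t)) = (-2 + 2*t)/(2*t))
l + f*k(-13) = -152/83 - 158*(-1 - 13)/(-13) = -152/83 - (-158)*(-14)/13 = -152/83 - 158*14/13 = -152/83 - 2212/13 = -185572/1079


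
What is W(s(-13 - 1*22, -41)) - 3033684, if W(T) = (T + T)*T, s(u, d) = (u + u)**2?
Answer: 44986316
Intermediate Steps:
s(u, d) = 4*u**2 (s(u, d) = (2*u)**2 = 4*u**2)
W(T) = 2*T**2 (W(T) = (2*T)*T = 2*T**2)
W(s(-13 - 1*22, -41)) - 3033684 = 2*(4*(-13 - 1*22)**2)**2 - 3033684 = 2*(4*(-13 - 22)**2)**2 - 3033684 = 2*(4*(-35)**2)**2 - 3033684 = 2*(4*1225)**2 - 3033684 = 2*4900**2 - 3033684 = 2*24010000 - 3033684 = 48020000 - 3033684 = 44986316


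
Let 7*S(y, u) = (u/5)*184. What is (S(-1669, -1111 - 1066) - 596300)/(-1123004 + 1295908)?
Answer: -759681/216130 ≈ -3.5149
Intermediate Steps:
S(y, u) = 184*u/35 (S(y, u) = ((u/5)*184)/7 = (184*u/5)/7 = 184*u/35)
(S(-1669, -1111 - 1066) - 596300)/(-1123004 + 1295908) = (184*(-1111 - 1066)/35 - 596300)/(-1123004 + 1295908) = ((184/35)*(-2177) - 596300)/172904 = (-57224/5 - 596300)*(1/172904) = -3038724/5*1/172904 = -759681/216130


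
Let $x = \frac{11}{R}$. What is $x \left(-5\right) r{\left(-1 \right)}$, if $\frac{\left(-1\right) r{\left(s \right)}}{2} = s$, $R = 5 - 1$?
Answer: $- \frac{55}{2} \approx -27.5$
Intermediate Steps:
$R = 4$ ($R = 5 - 1 = 4$)
$x = \frac{11}{4} \approx 2.75$
$r{\left(s \right)} = - 2 s$
$x \left(-5\right) r{\left(-1 \right)} = \frac{11}{4} \left(-5\right) \left(\left(-2\right) \left(-1\right)\right) = \left(- \frac{55}{4}\right) 2 = - \frac{55}{2}$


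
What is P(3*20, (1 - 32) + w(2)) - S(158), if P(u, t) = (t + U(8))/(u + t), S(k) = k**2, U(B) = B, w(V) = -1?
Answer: -174754/7 ≈ -24965.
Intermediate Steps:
P(u, t) = (8 + t)/(t + u) (P(u, t) = (t + 8)/(u + t) = (8 + t)/(t + u))
P(3*20, (1 - 32) + w(2)) - S(158) = (8 + ((1 - 32) - 1))/(((1 - 32) - 1) + 3*20) - 1*158**2 = (8 + (-31 - 1))/((-31 - 1) + 60) - 1*24964 = (8 - 32)/(-32 + 60) - 24964 = -24/28 - 24964 = (1/28)*(-24) - 24964 = -6/7 - 24964 = -174754/7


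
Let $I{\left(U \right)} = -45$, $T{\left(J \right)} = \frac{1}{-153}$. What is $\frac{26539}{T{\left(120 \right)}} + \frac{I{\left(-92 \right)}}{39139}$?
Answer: $- \frac{158922617958}{39139} \approx -4.0605 \cdot 10^{6}$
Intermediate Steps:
$T{\left(J \right)} = - \frac{1}{153}$
$\frac{26539}{T{\left(120 \right)}} + \frac{I{\left(-92 \right)}}{39139} = \frac{26539}{- \frac{1}{153}} - \frac{45}{39139} = 26539 \left(-153\right) - \frac{45}{39139} = -4060467 - \frac{45}{39139} = - \frac{158922617958}{39139}$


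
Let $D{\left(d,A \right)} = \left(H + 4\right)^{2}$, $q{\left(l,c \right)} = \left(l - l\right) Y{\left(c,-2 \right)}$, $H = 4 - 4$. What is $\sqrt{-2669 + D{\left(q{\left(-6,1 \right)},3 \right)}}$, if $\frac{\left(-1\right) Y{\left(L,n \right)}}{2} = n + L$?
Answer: $i \sqrt{2653} \approx 51.507 i$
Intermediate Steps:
$H = 0$ ($H = 4 - 4 = 0$)
$Y{\left(L,n \right)} = - 2 L - 2 n$ ($Y{\left(L,n \right)} = - 2 \left(n + L\right) = - 2 \left(L + n\right) = - 2 L - 2 n$)
$q{\left(l,c \right)} = 0$ ($q{\left(l,c \right)} = \left(l - l\right) \left(- 2 c - -4\right) = 0 \left(- 2 c + 4\right) = 0 \left(4 - 2 c\right) = 0$)
$D{\left(d,A \right)} = 16$ ($D{\left(d,A \right)} = \left(0 + 4\right)^{2} = 4^{2} = 16$)
$\sqrt{-2669 + D{\left(q{\left(-6,1 \right)},3 \right)}} = \sqrt{-2669 + 16} = \sqrt{-2653} = i \sqrt{2653}$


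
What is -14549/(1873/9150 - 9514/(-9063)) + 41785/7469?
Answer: -428903747105035/36999327211 ≈ -11592.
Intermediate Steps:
-14549/(1873/9150 - 9514/(-9063)) + 41785/7469 = -14549/(1873*(1/9150) - 9514*(-1/9063)) + 41785*(1/7469) = -14549/(1873/9150 + 9514/9063) + 41785/7469 = -14549/34676033/27642150 + 41785/7469 = -14549*27642150/34676033 + 41785/7469 = -402165640350/34676033 + 41785/7469 = -428903747105035/36999327211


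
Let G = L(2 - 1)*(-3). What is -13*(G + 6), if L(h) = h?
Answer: -39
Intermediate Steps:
G = -3 (G = (2 - 1)*(-3) = 1*(-3) = -3)
-13*(G + 6) = -13*(-3 + 6) = -13*3 = -39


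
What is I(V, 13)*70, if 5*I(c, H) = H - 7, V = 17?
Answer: 84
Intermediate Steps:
I(c, H) = -7/5 + H/5 (I(c, H) = (H - 7)/5 = (-7 + H)/5 = -7/5 + H/5)
I(V, 13)*70 = (-7/5 + (⅕)*13)*70 = (-7/5 + 13/5)*70 = (6/5)*70 = 84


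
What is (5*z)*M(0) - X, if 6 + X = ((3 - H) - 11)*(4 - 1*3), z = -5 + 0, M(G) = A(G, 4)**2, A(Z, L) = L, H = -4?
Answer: -390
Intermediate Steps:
M(G) = 16 (M(G) = 4**2 = 16)
z = -5
X = -10 (X = -6 + ((3 - 1*(-4)) - 11)*(4 - 1*3) = -6 + ((3 + 4) - 11)*(4 - 3) = -6 + (7 - 11)*1 = -6 - 4*1 = -6 - 4 = -10)
(5*z)*M(0) - X = (5*(-5))*16 - 1*(-10) = -25*16 + 10 = -400 + 10 = -390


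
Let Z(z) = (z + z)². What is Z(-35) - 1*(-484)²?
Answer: -229356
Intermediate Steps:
Z(z) = 4*z² (Z(z) = (2*z)² = 4*z²)
Z(-35) - 1*(-484)² = 4*(-35)² - 1*(-484)² = 4*1225 - 1*234256 = 4900 - 234256 = -229356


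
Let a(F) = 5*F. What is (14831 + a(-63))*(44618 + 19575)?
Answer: 931825588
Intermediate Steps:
(14831 + a(-63))*(44618 + 19575) = (14831 + 5*(-63))*(44618 + 19575) = (14831 - 315)*64193 = 14516*64193 = 931825588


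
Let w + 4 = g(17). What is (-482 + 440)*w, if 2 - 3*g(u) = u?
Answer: 378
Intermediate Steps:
g(u) = ⅔ - u/3
w = -9 (w = -4 + (⅔ - ⅓*17) = -4 + (⅔ - 17/3) = -4 - 5 = -9)
(-482 + 440)*w = (-482 + 440)*(-9) = -42*(-9) = 378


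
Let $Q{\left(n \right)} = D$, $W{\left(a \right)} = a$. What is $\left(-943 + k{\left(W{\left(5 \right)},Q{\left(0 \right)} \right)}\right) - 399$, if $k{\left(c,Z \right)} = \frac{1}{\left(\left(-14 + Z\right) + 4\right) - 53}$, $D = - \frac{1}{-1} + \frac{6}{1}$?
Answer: $- \frac{75153}{56} \approx -1342.0$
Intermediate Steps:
$D = 7$ ($D = \left(-1\right) \left(-1\right) + 6 \cdot 1 = 1 + 6 = 7$)
$Q{\left(n \right)} = 7$
$k{\left(c,Z \right)} = \frac{1}{-63 + Z}$ ($k{\left(c,Z \right)} = \frac{1}{\left(-10 + Z\right) - 53} = \frac{1}{-63 + Z}$)
$\left(-943 + k{\left(W{\left(5 \right)},Q{\left(0 \right)} \right)}\right) - 399 = \left(-943 + \frac{1}{-63 + 7}\right) - 399 = \left(-943 + \frac{1}{-56}\right) - 399 = \left(-943 - \frac{1}{56}\right) - 399 = - \frac{52809}{56} - 399 = - \frac{75153}{56}$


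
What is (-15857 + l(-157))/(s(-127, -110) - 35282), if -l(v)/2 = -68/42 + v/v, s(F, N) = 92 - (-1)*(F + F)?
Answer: 332971/744324 ≈ 0.44735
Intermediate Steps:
s(F, N) = 92 + 2*F (s(F, N) = 92 - (-1)*2*F = 92 - (-2)*F = 92 + 2*F)
l(v) = 26/21 (l(v) = -2*(-68/42 + v/v) = -2*(-68*1/42 + 1) = -2*(-34/21 + 1) = -2*(-13/21) = 26/21)
(-15857 + l(-157))/(s(-127, -110) - 35282) = (-15857 + 26/21)/((92 + 2*(-127)) - 35282) = -332971/(21*((92 - 254) - 35282)) = -332971/(21*(-162 - 35282)) = -332971/21/(-35444) = -332971/21*(-1/35444) = 332971/744324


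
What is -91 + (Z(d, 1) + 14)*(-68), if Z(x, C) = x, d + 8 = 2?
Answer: -635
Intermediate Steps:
d = -6 (d = -8 + 2 = -6)
-91 + (Z(d, 1) + 14)*(-68) = -91 + (-6 + 14)*(-68) = -91 + 8*(-68) = -91 - 544 = -635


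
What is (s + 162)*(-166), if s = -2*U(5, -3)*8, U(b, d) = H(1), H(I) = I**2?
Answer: -24236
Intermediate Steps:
U(b, d) = 1 (U(b, d) = 1**2 = 1)
s = -16 (s = -2*1*8 = -2*8 = -16)
(s + 162)*(-166) = (-16 + 162)*(-166) = 146*(-166) = -24236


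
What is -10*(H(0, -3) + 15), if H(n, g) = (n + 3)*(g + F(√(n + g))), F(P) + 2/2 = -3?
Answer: 60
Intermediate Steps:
F(P) = -4 (F(P) = -1 - 3 = -4)
H(n, g) = (-4 + g)*(3 + n) (H(n, g) = (n + 3)*(g - 4) = (3 + n)*(-4 + g) = (-4 + g)*(3 + n))
-10*(H(0, -3) + 15) = -10*((-12 - 4*0 + 3*(-3) - 3*0) + 15) = -10*((-12 + 0 - 9 + 0) + 15) = -10*(-21 + 15) = -10*(-6) = 60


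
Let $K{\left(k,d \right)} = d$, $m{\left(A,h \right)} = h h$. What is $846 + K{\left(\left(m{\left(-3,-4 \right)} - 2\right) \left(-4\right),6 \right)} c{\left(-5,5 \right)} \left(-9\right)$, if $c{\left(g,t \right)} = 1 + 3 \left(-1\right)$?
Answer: $954$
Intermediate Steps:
$m{\left(A,h \right)} = h^{2}$
$c{\left(g,t \right)} = -2$ ($c{\left(g,t \right)} = 1 - 3 = -2$)
$846 + K{\left(\left(m{\left(-3,-4 \right)} - 2\right) \left(-4\right),6 \right)} c{\left(-5,5 \right)} \left(-9\right) = 846 + 6 \left(-2\right) \left(-9\right) = 846 - -108 = 846 + 108 = 954$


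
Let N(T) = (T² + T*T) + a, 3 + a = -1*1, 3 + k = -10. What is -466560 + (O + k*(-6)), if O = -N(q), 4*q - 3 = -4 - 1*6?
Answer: -3731873/8 ≈ -4.6648e+5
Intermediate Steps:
k = -13 (k = -3 - 10 = -13)
a = -4 (a = -3 - 1*1 = -3 - 1 = -4)
q = -7/4 (q = ¾ + (-4 - 1*6)/4 = ¾ + (-4 - 6)/4 = ¾ + (¼)*(-10) = ¾ - 5/2 = -7/4 ≈ -1.7500)
N(T) = -4 + 2*T² (N(T) = (T² + T*T) - 4 = (T² + T²) - 4 = 2*T² - 4 = -4 + 2*T²)
O = -17/8 (O = -(-4 + 2*(-7/4)²) = -(-4 + 2*(49/16)) = -(-4 + 49/8) = -1*17/8 = -17/8 ≈ -2.1250)
-466560 + (O + k*(-6)) = -466560 + (-17/8 - 13*(-6)) = -466560 + (-17/8 + 78) = -466560 + 607/8 = -3731873/8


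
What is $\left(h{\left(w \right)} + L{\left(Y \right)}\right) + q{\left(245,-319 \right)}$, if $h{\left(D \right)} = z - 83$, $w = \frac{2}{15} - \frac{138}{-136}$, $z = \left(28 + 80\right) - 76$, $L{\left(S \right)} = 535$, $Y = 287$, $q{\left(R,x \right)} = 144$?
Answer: $628$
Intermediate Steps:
$z = 32$ ($z = 108 - 76 = 32$)
$w = \frac{1171}{1020}$ ($w = 2 \cdot \frac{1}{15} - - \frac{69}{68} = \frac{2}{15} + \frac{69}{68} = \frac{1171}{1020} \approx 1.148$)
$h{\left(D \right)} = -51$ ($h{\left(D \right)} = 32 - 83 = -51$)
$\left(h{\left(w \right)} + L{\left(Y \right)}\right) + q{\left(245,-319 \right)} = \left(-51 + 535\right) + 144 = 484 + 144 = 628$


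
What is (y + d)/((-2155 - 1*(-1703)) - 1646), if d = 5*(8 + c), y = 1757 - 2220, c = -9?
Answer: 234/1049 ≈ 0.22307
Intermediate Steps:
y = -463
d = -5 (d = 5*(8 - 9) = 5*(-1) = -5)
(y + d)/((-2155 - 1*(-1703)) - 1646) = (-463 - 5)/((-2155 - 1*(-1703)) - 1646) = -468/((-2155 + 1703) - 1646) = -468/(-452 - 1646) = -468/(-2098) = -468*(-1/2098) = 234/1049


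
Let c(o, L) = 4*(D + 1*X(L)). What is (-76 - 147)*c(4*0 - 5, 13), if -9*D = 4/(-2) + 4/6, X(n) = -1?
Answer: 20516/27 ≈ 759.85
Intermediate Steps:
D = 4/27 (D = -(4/(-2) + 4/6)/9 = -(4*(-½) + 4*(⅙))/9 = -(-2 + ⅔)/9 = -⅑*(-4/3) = 4/27 ≈ 0.14815)
c(o, L) = -92/27 (c(o, L) = 4*(4/27 + 1*(-1)) = 4*(4/27 - 1) = 4*(-23/27) = -92/27)
(-76 - 147)*c(4*0 - 5, 13) = (-76 - 147)*(-92/27) = -223*(-92/27) = 20516/27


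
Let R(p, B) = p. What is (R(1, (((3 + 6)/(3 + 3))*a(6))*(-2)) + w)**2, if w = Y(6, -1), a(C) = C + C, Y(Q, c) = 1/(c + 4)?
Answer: 16/9 ≈ 1.7778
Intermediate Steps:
Y(Q, c) = 1/(4 + c)
a(C) = 2*C
w = 1/3 (w = 1/(4 - 1) = 1/3 ≈ 0.33333)
(R(1, (((3 + 6)/(3 + 3))*a(6))*(-2)) + w)**2 = (1 + 1/3)**2 = (4/3)**2 = 16/9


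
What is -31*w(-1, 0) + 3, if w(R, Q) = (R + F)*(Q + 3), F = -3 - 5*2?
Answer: 1305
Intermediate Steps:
F = -13 (F = -3 - 10 = -13)
w(R, Q) = (-13 + R)*(3 + Q) (w(R, Q) = (R - 13)*(Q + 3) = (-13 + R)*(3 + Q))
-31*w(-1, 0) + 3 = -31*(-39 - 13*0 + 3*(-1) + 0*(-1)) + 3 = -31*(-39 + 0 - 3 + 0) + 3 = -31*(-42) + 3 = 1302 + 3 = 1305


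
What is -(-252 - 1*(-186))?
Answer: 66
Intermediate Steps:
-(-252 - 1*(-186)) = -(-252 + 186) = -1*(-66) = 66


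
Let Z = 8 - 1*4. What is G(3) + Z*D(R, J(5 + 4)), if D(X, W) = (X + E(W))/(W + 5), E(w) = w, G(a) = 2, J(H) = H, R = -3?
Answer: 26/7 ≈ 3.7143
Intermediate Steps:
D(X, W) = (W + X)/(5 + W) (D(X, W) = (X + W)/(W + 5) = (W + X)/(5 + W))
Z = 4 (Z = 8 - 4 = 4)
G(3) + Z*D(R, J(5 + 4)) = 2 + 4*(((5 + 4) - 3)/(5 + (5 + 4))) = 2 + 4*((9 - 3)/(5 + 9)) = 2 + 4*(6/14) = 2 + 4*((1/14)*6) = 2 + 4*(3/7) = 2 + 12/7 = 26/7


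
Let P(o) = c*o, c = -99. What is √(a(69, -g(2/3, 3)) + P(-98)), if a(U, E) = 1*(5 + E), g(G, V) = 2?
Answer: √9705 ≈ 98.514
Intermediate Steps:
P(o) = -99*o
a(U, E) = 5 + E
√(a(69, -g(2/3, 3)) + P(-98)) = √((5 - 1*2) - 99*(-98)) = √((5 - 2) + 9702) = √(3 + 9702) = √9705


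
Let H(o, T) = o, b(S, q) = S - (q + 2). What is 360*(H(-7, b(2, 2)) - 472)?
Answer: -172440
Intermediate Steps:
b(S, q) = -2 + S - q (b(S, q) = S - (2 + q) = S + (-2 - q) = -2 + S - q)
360*(H(-7, b(2, 2)) - 472) = 360*(-7 - 472) = 360*(-479) = -172440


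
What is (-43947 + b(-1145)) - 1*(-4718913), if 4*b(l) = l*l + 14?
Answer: 20010903/4 ≈ 5.0027e+6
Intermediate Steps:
b(l) = 7/2 + l**2/4 (b(l) = (l*l + 14)/4 = (l**2 + 14)/4 = (14 + l**2)/4 = 7/2 + l**2/4)
(-43947 + b(-1145)) - 1*(-4718913) = (-43947 + (7/2 + (1/4)*(-1145)**2)) - 1*(-4718913) = (-43947 + (7/2 + (1/4)*1311025)) + 4718913 = (-43947 + (7/2 + 1311025/4)) + 4718913 = (-43947 + 1311039/4) + 4718913 = 1135251/4 + 4718913 = 20010903/4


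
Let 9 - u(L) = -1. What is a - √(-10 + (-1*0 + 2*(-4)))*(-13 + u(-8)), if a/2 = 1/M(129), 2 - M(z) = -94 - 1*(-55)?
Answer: 2/41 + 9*I*√2 ≈ 0.048781 + 12.728*I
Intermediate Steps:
M(z) = 41 (M(z) = 2 - (-94 - 1*(-55)) = 2 - (-94 + 55) = 2 - 1*(-39) = 2 + 39 = 41)
u(L) = 10 (u(L) = 9 - 1*(-1) = 9 + 1 = 10)
a = 2/41 ≈ 0.048781
a - √(-10 + (-1*0 + 2*(-4)))*(-13 + u(-8)) = 2/41 - √(-10 + (-1*0 + 2*(-4)))*(-13 + 10) = 2/41 - √(-10 + (0 - 8))*(-3) = 2/41 - √(-10 - 8)*(-3) = 2/41 - √(-18)*(-3) = 2/41 - 3*I*√2*(-3) = 2/41 - (-9)*I*√2 = 2/41 + 9*I*√2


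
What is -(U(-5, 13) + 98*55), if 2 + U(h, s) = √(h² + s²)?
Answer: -5388 - √194 ≈ -5401.9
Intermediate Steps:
U(h, s) = -2 + √(h² + s²)
-(U(-5, 13) + 98*55) = -((-2 + √((-5)² + 13²)) + 98*55) = -((-2 + √(25 + 169)) + 5390) = -((-2 + √194) + 5390) = -(5388 + √194) = -5388 - √194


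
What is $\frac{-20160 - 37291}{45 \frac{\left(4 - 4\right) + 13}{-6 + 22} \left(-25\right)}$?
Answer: $\frac{919216}{14625} \approx 62.852$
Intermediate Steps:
$\frac{-20160 - 37291}{45 \frac{\left(4 - 4\right) + 13}{-6 + 22} \left(-25\right)} = - \frac{57451}{45 \frac{\left(4 - 4\right) + 13}{16} \left(-25\right)} = - \frac{57451}{45 \left(0 + 13\right) \frac{1}{16} \left(-25\right)} = - \frac{57451}{45 \cdot 13 \cdot \frac{1}{16} \left(-25\right)} = - \frac{57451}{45 \cdot \frac{13}{16} \left(-25\right)} = - \frac{57451}{\frac{585}{16} \left(-25\right)} = - \frac{57451}{- \frac{14625}{16}} = \left(-57451\right) \left(- \frac{16}{14625}\right) = \frac{919216}{14625}$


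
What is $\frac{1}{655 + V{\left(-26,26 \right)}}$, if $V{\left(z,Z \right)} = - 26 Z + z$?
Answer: $- \frac{1}{47} \approx -0.021277$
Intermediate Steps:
$V{\left(z,Z \right)} = z - 26 Z$
$\frac{1}{655 + V{\left(-26,26 \right)}} = \frac{1}{655 - 702} = \frac{1}{-47} = - \frac{1}{47}$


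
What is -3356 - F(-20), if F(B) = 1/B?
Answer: -67119/20 ≈ -3355.9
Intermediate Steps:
F(B) = 1/B
-3356 - F(-20) = -3356 - 1/(-20) = -3356 - 1*(-1/20) = -3356 + 1/20 = -67119/20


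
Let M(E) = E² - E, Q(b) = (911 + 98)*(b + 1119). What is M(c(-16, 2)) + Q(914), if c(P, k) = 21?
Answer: 2051717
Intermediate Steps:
Q(b) = 1129071 + 1009*b (Q(b) = 1009*(1119 + b) = 1129071 + 1009*b)
M(c(-16, 2)) + Q(914) = 21*(-1 + 21) + (1129071 + 1009*914) = 21*20 + (1129071 + 922226) = 420 + 2051297 = 2051717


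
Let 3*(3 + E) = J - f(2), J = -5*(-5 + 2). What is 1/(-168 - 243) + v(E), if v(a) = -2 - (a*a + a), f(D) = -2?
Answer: -14525/1233 ≈ -11.780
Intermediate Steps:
J = 15 (J = -5*(-3) = 15)
E = 8/3 (E = -3 + (15 - 1*(-2))/3 = -3 + (15 + 2)/3 = -3 + (⅓)*17 = -3 + 17/3 = 8/3 ≈ 2.6667)
v(a) = -2 - a - a² (v(a) = -2 - (a² + a) = -2 - (a + a²) = -2 + (-a - a²) = -2 - a - a²)
1/(-168 - 243) + v(E) = 1/(-168 - 243) + (-2 - 1*8/3 - (8/3)²) = 1/(-411) + (-2 - 8/3 - 1*64/9) = -1/411 + (-2 - 8/3 - 64/9) = -1/411 - 106/9 = -14525/1233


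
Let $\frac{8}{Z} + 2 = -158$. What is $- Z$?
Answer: $\frac{1}{20} \approx 0.05$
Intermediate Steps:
$Z = - \frac{1}{20}$ ($Z = \frac{8}{-2 - 158} = \frac{8}{-160} = 8 \left(- \frac{1}{160}\right) = - \frac{1}{20} \approx -0.05$)
$- Z = \left(-1\right) \left(- \frac{1}{20}\right) = \frac{1}{20}$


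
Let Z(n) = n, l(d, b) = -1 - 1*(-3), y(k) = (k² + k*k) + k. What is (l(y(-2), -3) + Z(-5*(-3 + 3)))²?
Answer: 4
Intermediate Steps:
y(k) = k + 2*k² (y(k) = (k² + k²) + k = 2*k² + k = k + 2*k²)
l(d, b) = 2 (l(d, b) = -1 + 3 = 2)
(l(y(-2), -3) + Z(-5*(-3 + 3)))² = (2 - 5*(-3 + 3))² = (2 - 5*0)² = (2 + 0)² = 2² = 4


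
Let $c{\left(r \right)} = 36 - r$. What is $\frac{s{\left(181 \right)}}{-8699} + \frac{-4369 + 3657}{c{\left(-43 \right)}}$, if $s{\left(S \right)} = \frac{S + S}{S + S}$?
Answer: $- \frac{6193767}{687221} \approx -9.0128$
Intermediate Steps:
$s{\left(S \right)} = 1$ ($s{\left(S \right)} = \frac{2 S}{2 S} = 2 S \frac{1}{2 S} = 1$)
$\frac{s{\left(181 \right)}}{-8699} + \frac{-4369 + 3657}{c{\left(-43 \right)}} = 1 \frac{1}{-8699} + \frac{-4369 + 3657}{36 - -43} = 1 \left(- \frac{1}{8699}\right) - \frac{712}{36 + 43} = - \frac{1}{8699} - \frac{712}{79} = - \frac{6193767}{687221}$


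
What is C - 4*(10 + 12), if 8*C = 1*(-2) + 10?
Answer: -87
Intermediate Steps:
C = 1 (C = (1*(-2) + 10)/8 = (-2 + 10)/8 = (⅛)*8 = 1)
C - 4*(10 + 12) = 1 - 4*(10 + 12) = 1 - 4*22 = 1 - 88 = -87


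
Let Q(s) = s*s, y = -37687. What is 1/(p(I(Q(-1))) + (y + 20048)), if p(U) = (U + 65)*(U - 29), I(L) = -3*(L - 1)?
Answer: -1/19524 ≈ -5.1219e-5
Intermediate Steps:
Q(s) = s²
I(L) = 3 - 3*L (I(L) = -3*(-1 + L) = 3 - 3*L)
p(U) = (-29 + U)*(65 + U) (p(U) = (65 + U)*(-29 + U) = (-29 + U)*(65 + U))
1/(p(I(Q(-1))) + (y + 20048)) = 1/((-1885 + (3 - 3*(-1)²)² + 36*(3 - 3*(-1)²)) + (-37687 + 20048)) = 1/((-1885 + (3 - 3*1)² + 36*(3 - 3*1)) - 17639) = 1/((-1885 + (3 - 3)² + 36*(3 - 3)) - 17639) = 1/((-1885 + 0² + 36*0) - 17639) = 1/((-1885 + 0 + 0) - 17639) = 1/(-1885 - 17639) = 1/(-19524) = -1/19524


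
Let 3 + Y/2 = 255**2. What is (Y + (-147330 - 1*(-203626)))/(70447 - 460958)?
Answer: -16940/35501 ≈ -0.47717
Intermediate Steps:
Y = 130044 (Y = -6 + 2*255**2 = -6 + 2*65025 = -6 + 130050 = 130044)
(Y + (-147330 - 1*(-203626)))/(70447 - 460958) = (130044 + (-147330 - 1*(-203626)))/(70447 - 460958) = (130044 + (-147330 + 203626))/(-390511) = (130044 + 56296)*(-1/390511) = 186340*(-1/390511) = -16940/35501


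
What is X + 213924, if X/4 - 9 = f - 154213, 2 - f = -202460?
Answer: 406956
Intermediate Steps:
f = 202462 (f = 2 - 1*(-202460) = 2 + 202460 = 202462)
X = 193032 (X = 36 + 4*(202462 - 154213) = 36 + 4*48249 = 36 + 192996 = 193032)
X + 213924 = 193032 + 213924 = 406956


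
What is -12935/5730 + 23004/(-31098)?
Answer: -250735/83658 ≈ -2.9971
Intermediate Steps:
-12935/5730 + 23004/(-31098) = -12935*1/5730 + 23004*(-1/31098) = -2587/1146 - 54/73 = -250735/83658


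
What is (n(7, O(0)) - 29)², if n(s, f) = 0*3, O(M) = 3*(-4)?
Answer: 841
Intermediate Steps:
O(M) = -12
n(s, f) = 0
(n(7, O(0)) - 29)² = (0 - 29)² = (-29)² = 841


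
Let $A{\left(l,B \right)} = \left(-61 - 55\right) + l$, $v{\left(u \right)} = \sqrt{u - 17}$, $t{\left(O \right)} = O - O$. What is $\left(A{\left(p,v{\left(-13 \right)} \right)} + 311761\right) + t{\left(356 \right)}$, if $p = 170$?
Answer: $311815$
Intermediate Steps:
$t{\left(O \right)} = 0$
$v{\left(u \right)} = \sqrt{-17 + u}$
$A{\left(l,B \right)} = -116 + l$
$\left(A{\left(p,v{\left(-13 \right)} \right)} + 311761\right) + t{\left(356 \right)} = \left(\left(-116 + 170\right) + 311761\right) + 0 = \left(54 + 311761\right) + 0 = 311815 + 0 = 311815$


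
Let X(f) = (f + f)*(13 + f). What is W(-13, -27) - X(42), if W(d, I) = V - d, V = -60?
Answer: -4667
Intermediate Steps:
X(f) = 2*f*(13 + f) (X(f) = (2*f)*(13 + f) = 2*f*(13 + f))
W(d, I) = -60 - d
W(-13, -27) - X(42) = (-60 - 1*(-13)) - 2*42*(13 + 42) = (-60 + 13) - 2*42*55 = -47 - 1*4620 = -47 - 4620 = -4667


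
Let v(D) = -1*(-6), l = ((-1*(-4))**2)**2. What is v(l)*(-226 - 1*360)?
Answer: -3516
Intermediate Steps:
l = 256 (l = (4**2)**2 = 16**2 = 256)
v(D) = 6
v(l)*(-226 - 1*360) = 6*(-226 - 1*360) = 6*(-226 - 360) = 6*(-586) = -3516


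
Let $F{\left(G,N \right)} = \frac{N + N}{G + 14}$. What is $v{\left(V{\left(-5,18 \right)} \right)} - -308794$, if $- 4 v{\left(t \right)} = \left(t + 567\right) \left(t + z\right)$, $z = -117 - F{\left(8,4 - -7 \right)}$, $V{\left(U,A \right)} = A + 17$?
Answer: $\frac{642571}{2} \approx 3.2129 \cdot 10^{5}$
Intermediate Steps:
$V{\left(U,A \right)} = 17 + A$
$F{\left(G,N \right)} = \frac{2 N}{14 + G}$
$z = -118$ ($z = -117 - \frac{2 \left(4 - -7\right)}{14 + 8} = -117 - \frac{2 \left(4 + 7\right)}{22} = -117 - 2 \cdot 11 \cdot \frac{1}{22} = -117 - 1 = -118$)
$v{\left(t \right)} = - \frac{\left(-118 + t\right) \left(567 + t\right)}{4}$ ($v{\left(t \right)} = - \frac{\left(t + 567\right) \left(t - 118\right)}{4} = - \frac{\left(567 + t\right) \left(-118 + t\right)}{4} = - \frac{\left(-118 + t\right) \left(567 + t\right)}{4}$)
$v{\left(V{\left(-5,18 \right)} \right)} - -308794 = \left(\frac{33453}{2} - \frac{449 \left(17 + 18\right)}{4} - \frac{\left(17 + 18\right)^{2}}{4}\right) - -308794 = \left(\frac{33453}{2} - \frac{15715}{4} - \frac{35^{2}}{4}\right) + 308794 = \left(\frac{33453}{2} - \frac{15715}{4} - \frac{1225}{4}\right) + 308794 = \frac{24983}{2} + 308794 = \frac{642571}{2}$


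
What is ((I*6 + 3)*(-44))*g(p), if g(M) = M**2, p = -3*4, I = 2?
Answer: -95040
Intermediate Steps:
p = -12
((I*6 + 3)*(-44))*g(p) = ((2*6 + 3)*(-44))*(-12)**2 = ((12 + 3)*(-44))*144 = (15*(-44))*144 = -660*144 = -95040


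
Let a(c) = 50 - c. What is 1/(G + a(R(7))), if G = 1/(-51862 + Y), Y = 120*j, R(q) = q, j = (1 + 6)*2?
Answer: 50182/2157825 ≈ 0.023256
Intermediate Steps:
j = 14 (j = 7*2 = 14)
Y = 1680 (Y = 120*14 = 1680)
G = -1/50182 (G = 1/(-51862 + 1680) = 1/(-50182) = -1/50182 ≈ -1.9927e-5)
1/(G + a(R(7))) = 1/(-1/50182 + (50 - 1*7)) = 1/(-1/50182 + (50 - 7)) = 1/(-1/50182 + 43) = 1/(2157825/50182) = 50182/2157825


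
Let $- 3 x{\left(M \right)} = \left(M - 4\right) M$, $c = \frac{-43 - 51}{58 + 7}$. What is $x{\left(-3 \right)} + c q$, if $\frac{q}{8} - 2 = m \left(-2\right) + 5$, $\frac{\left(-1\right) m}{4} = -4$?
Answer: $\frac{3669}{13} \approx 282.23$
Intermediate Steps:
$m = 16$ ($m = \left(-4\right) \left(-4\right) = 16$)
$c = - \frac{94}{65} \approx -1.4462$
$q = -200$ ($q = 16 + 8 \left(16 \left(-2\right) + 5\right) = 16 + 8 \left(-32 + 5\right) = 16 + 8 \left(-27\right) = 16 - 216 = -200$)
$x{\left(M \right)} = - \frac{M \left(-4 + M\right)}{3}$ ($x{\left(M \right)} = - \frac{\left(M - 4\right) M}{3} = - \frac{\left(-4 + M\right) M}{3} = - \frac{M \left(-4 + M\right)}{3}$)
$x{\left(-3 \right)} + c q = \frac{1}{3} \left(-3\right) \left(4 - -3\right) - - \frac{3760}{13} = \frac{1}{3} \left(-3\right) \left(4 + 3\right) + \frac{3760}{13} = \frac{1}{3} \left(-3\right) 7 + \frac{3760}{13} = -7 + \frac{3760}{13} = \frac{3669}{13}$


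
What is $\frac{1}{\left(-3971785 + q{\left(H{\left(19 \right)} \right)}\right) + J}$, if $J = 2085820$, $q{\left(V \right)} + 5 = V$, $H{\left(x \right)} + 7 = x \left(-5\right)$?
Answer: $- \frac{1}{1886072} \approx -5.302 \cdot 10^{-7}$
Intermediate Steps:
$H{\left(x \right)} = -7 - 5 x$ ($H{\left(x \right)} = -7 + x \left(-5\right) = -7 - 5 x$)
$q{\left(V \right)} = -5 + V$
$\frac{1}{\left(-3971785 + q{\left(H{\left(19 \right)} \right)}\right) + J} = \frac{1}{\left(-3971785 - 107\right) + 2085820} = \frac{1}{-3971892 + 2085820} = \frac{1}{-1886072} = - \frac{1}{1886072}$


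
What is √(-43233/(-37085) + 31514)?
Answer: √43342720044455/37085 ≈ 177.53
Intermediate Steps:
√(-43233/(-37085) + 31514) = √(-43233*(-1/37085) + 31514) = √(43233/37085 + 31514) = √(1168739923/37085) = √43342720044455/37085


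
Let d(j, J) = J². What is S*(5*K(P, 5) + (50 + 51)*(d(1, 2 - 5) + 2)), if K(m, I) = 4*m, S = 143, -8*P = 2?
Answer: 158158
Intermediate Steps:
P = -¼ (P = -⅛*2 = -¼ ≈ -0.25000)
S*(5*K(P, 5) + (50 + 51)*(d(1, 2 - 5) + 2)) = 143*(5*(4*(-¼)) + (50 + 51)*((2 - 5)² + 2)) = 143*(5*(-1) + 101*((-3)² + 2)) = 143*(-5 + 101*(9 + 2)) = 143*(-5 + 101*11) = 143*(-5 + 1111) = 143*1106 = 158158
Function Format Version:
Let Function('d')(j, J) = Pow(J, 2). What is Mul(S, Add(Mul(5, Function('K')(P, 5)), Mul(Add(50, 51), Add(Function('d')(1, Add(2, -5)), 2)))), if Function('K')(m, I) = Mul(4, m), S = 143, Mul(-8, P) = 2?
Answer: 158158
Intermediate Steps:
P = Rational(-1, 4) (P = Mul(Rational(-1, 8), 2) = Rational(-1, 4) ≈ -0.25000)
Mul(S, Add(Mul(5, Function('K')(P, 5)), Mul(Add(50, 51), Add(Function('d')(1, Add(2, -5)), 2)))) = Mul(143, Add(Mul(5, Mul(4, Rational(-1, 4))), Mul(Add(50, 51), Add(Pow(Add(2, -5), 2), 2)))) = Mul(143, Add(Mul(5, -1), Mul(101, Add(Pow(-3, 2), 2)))) = Mul(143, Add(-5, Mul(101, Add(9, 2)))) = Mul(143, Add(-5, Mul(101, 11))) = Mul(143, Add(-5, 1111)) = Mul(143, 1106) = 158158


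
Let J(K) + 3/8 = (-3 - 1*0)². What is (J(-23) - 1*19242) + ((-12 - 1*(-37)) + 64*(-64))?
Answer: -186435/8 ≈ -23304.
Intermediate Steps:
J(K) = 69/8 (J(K) = -3/8 + (-3 - 1*0)² = -3/8 + (-3 + 0)² = -3/8 + (-3)² = -3/8 + 9 = 69/8)
(J(-23) - 1*19242) + ((-12 - 1*(-37)) + 64*(-64)) = (69/8 - 1*19242) + ((-12 - 1*(-37)) + 64*(-64)) = (69/8 - 19242) + ((-12 + 37) - 4096) = -153867/8 + (25 - 4096) = -153867/8 - 4071 = -186435/8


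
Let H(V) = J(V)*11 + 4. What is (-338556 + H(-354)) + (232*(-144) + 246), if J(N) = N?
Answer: -375608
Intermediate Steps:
H(V) = 4 + 11*V (H(V) = V*11 + 4 = 11*V + 4 = 4 + 11*V)
(-338556 + H(-354)) + (232*(-144) + 246) = (-338556 + (4 + 11*(-354))) + (232*(-144) + 246) = (-338556 + (4 - 3894)) + (-33408 + 246) = (-338556 - 3890) - 33162 = -342446 - 33162 = -375608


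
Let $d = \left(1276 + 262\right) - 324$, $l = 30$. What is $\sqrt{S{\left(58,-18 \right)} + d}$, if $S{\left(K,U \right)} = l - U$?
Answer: $\sqrt{1262} \approx 35.525$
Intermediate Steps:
$d = 1214$ ($d = 1538 - 324 = 1214$)
$S{\left(K,U \right)} = 30 - U$
$\sqrt{S{\left(58,-18 \right)} + d} = \sqrt{\left(30 - -18\right) + 1214} = \sqrt{\left(30 + 18\right) + 1214} = \sqrt{48 + 1214} = \sqrt{1262}$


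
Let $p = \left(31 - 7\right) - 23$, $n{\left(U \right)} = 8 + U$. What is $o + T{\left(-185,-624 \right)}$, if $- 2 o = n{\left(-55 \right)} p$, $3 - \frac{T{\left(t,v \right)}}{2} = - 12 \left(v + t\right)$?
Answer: $- \frac{38773}{2} \approx -19387.0$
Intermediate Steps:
$p = 1$ ($p = 24 - 23 = 1$)
$T{\left(t,v \right)} = 6 + 24 t + 24 v$ ($T{\left(t,v \right)} = 6 - 2 \left(- 12 \left(v + t\right)\right) = 6 - 2 \left(- 12 \left(t + v\right)\right) = 6 - 2 \left(- 12 t - 12 v\right) = 6 + \left(24 t + 24 v\right) = 6 + 24 t + 24 v$)
$o = \frac{47}{2}$ ($o = - \frac{\left(8 - 55\right) 1}{2} = - \frac{\left(-47\right) 1}{2} = \left(- \frac{1}{2}\right) \left(-47\right) = \frac{47}{2} \approx 23.5$)
$o + T{\left(-185,-624 \right)} = \frac{47}{2} + \left(6 + 24 \left(-185\right) + 24 \left(-624\right)\right) = \frac{47}{2} - 19410 = - \frac{38773}{2}$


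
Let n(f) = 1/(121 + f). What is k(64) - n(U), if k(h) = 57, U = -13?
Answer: 6155/108 ≈ 56.991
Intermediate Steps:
k(64) - n(U) = 57 - 1/(121 - 13) = 57 - 1/108 = 6155/108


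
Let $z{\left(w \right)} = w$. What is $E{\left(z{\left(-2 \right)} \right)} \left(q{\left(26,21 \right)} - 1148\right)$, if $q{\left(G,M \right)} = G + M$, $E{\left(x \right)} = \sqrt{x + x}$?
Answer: $- 2202 i \approx - 2202.0 i$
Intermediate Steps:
$E{\left(x \right)} = \sqrt{2} \sqrt{x}$ ($E{\left(x \right)} = \sqrt{2 x} = \sqrt{2} \sqrt{x}$)
$E{\left(z{\left(-2 \right)} \right)} \left(q{\left(26,21 \right)} - 1148\right) = \sqrt{2} \sqrt{-2} \left(\left(26 + 21\right) - 1148\right) = \sqrt{2} i \sqrt{2} \left(47 - 1148\right) = 2 i \left(-1101\right) = - 2202 i$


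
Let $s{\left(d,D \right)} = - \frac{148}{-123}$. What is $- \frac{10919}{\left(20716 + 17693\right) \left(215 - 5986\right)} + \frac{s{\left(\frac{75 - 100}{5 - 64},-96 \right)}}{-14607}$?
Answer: $- \frac{4395897571}{132748297668693} \approx -3.3115 \cdot 10^{-5}$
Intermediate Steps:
$s{\left(d,D \right)} = \frac{148}{123}$ ($s{\left(d,D \right)} = \left(-148\right) \left(- \frac{1}{123}\right) = \frac{148}{123}$)
$- \frac{10919}{\left(20716 + 17693\right) \left(215 - 5986\right)} + \frac{s{\left(\frac{75 - 100}{5 - 64},-96 \right)}}{-14607} = - \frac{10919}{\left(20716 + 17693\right) \left(215 - 5986\right)} + \frac{148}{123 \left(-14607\right)} = - \frac{10919}{38409 \left(-5771\right)} + \frac{148}{123} \left(- \frac{1}{14607}\right) = - \frac{10919}{-221658339} - \frac{148}{1796661} = \left(-10919\right) \left(- \frac{1}{221658339}\right) - \frac{148}{1796661} = \frac{10919}{221658339} - \frac{148}{1796661} = - \frac{4395897571}{132748297668693}$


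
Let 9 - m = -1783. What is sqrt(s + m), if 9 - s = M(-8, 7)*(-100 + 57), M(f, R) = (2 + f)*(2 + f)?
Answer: sqrt(3349) ≈ 57.871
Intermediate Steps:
m = 1792 (m = 9 - 1*(-1783) = 9 + 1783 = 1792)
M(f, R) = (2 + f)**2
s = 1557 (s = 9 - (2 - 8)**2*(-100 + 57) = 9 - (-6)**2*(-43) = 9 - 36*(-43) = 9 - 1*(-1548) = 9 + 1548 = 1557)
sqrt(s + m) = sqrt(1557 + 1792) = sqrt(3349)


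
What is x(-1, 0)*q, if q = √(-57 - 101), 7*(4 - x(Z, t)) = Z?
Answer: 29*I*√158/7 ≈ 52.075*I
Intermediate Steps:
x(Z, t) = 4 - Z/7
q = I*√158 (q = √(-158) = I*√158 ≈ 12.57*I)
x(-1, 0)*q = (4 - ⅐*(-1))*(I*√158) = (4 + ⅐)*(I*√158) = 29*(I*√158)/7 = 29*I*√158/7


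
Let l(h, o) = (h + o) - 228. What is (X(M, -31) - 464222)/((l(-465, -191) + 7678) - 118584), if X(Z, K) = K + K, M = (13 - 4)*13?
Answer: 232142/55895 ≈ 4.1532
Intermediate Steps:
l(h, o) = -228 + h + o
M = 117 (M = 9*13 = 117)
X(Z, K) = 2*K
(X(M, -31) - 464222)/((l(-465, -191) + 7678) - 118584) = (2*(-31) - 464222)/(((-228 - 465 - 191) + 7678) - 118584) = (-62 - 464222)/((-884 + 7678) - 118584) = -464284/(6794 - 118584) = -464284/(-111790) = -464284*(-1/111790) = 232142/55895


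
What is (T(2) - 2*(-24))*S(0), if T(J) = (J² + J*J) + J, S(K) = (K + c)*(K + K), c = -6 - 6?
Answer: 0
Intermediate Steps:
c = -12
S(K) = 2*K*(-12 + K) (S(K) = (K - 12)*(K + K) = (-12 + K)*(2*K) = 2*K*(-12 + K))
T(J) = J + 2*J² (T(J) = (J² + J²) + J = 2*J² + J = J + 2*J²)
(T(2) - 2*(-24))*S(0) = (2*(1 + 2*2) - 2*(-24))*(2*0*(-12 + 0)) = (2*(1 + 4) + 48)*(2*0*(-12)) = (2*5 + 48)*0 = (10 + 48)*0 = 58*0 = 0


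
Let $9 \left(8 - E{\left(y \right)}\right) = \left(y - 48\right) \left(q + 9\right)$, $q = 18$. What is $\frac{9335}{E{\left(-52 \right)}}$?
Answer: $\frac{9335}{308} \approx 30.308$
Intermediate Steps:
$E{\left(y \right)} = 152 - 3 y$ ($E{\left(y \right)} = 8 - \frac{\left(y - 48\right) \left(18 + 9\right)}{9} = 8 - \frac{\left(-48 + y\right) 27}{9} = 8 - \frac{-1296 + 27 y}{9} = 8 - \left(-144 + 3 y\right) = 152 - 3 y$)
$\frac{9335}{E{\left(-52 \right)}} = \frac{9335}{152 - -156} = \frac{9335}{152 + 156} = \frac{9335}{308}$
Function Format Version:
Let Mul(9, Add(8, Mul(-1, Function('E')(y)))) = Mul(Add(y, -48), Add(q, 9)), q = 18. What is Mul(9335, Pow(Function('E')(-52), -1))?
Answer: Rational(9335, 308) ≈ 30.308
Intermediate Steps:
Function('E')(y) = Add(152, Mul(-3, y)) (Function('E')(y) = Add(8, Mul(Rational(-1, 9), Mul(Add(y, -48), Add(18, 9)))) = Add(8, Mul(Rational(-1, 9), Mul(Add(-48, y), 27))) = Add(8, Mul(Rational(-1, 9), Add(-1296, Mul(27, y)))) = Add(8, Add(144, Mul(-3, y))) = Add(152, Mul(-3, y)))
Mul(9335, Pow(Function('E')(-52), -1)) = Mul(9335, Pow(Add(152, Mul(-3, -52)), -1)) = Mul(9335, Pow(Add(152, 156), -1)) = Mul(9335, Pow(308, -1)) = Mul(9335, Rational(1, 308)) = Rational(9335, 308)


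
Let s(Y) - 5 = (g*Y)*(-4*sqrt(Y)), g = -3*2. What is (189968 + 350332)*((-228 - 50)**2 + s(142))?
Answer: 41759246700 + 1841342400*sqrt(142) ≈ 6.3701e+10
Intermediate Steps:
g = -6
s(Y) = 5 + 24*Y**(3/2) (s(Y) = 5 + (-6*Y)*(-4*sqrt(Y)) = 5 + 24*Y**(3/2))
(189968 + 350332)*((-228 - 50)**2 + s(142)) = (189968 + 350332)*((-228 - 50)**2 + (5 + 24*142**(3/2))) = 540300*((-278)**2 + (5 + 24*(142*sqrt(142)))) = 540300*(77284 + (5 + 3408*sqrt(142))) = 540300*(77289 + 3408*sqrt(142)) = 41759246700 + 1841342400*sqrt(142)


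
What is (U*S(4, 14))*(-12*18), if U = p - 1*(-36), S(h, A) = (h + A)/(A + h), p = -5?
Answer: -6696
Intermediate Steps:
S(h, A) = 1 (S(h, A) = (A + h)/(A + h) = 1)
U = 31 (U = -5 - 1*(-36) = -5 + 36 = 31)
(U*S(4, 14))*(-12*18) = (31*1)*(-12*18) = 31*(-216) = -6696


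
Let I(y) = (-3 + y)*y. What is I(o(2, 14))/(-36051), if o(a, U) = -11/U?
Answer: -583/7065996 ≈ -8.2508e-5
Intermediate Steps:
I(y) = y*(-3 + y)
I(o(2, 14))/(-36051) = ((-11/14)*(-3 - 11/14))/(-36051) = ((-11*1/14)*(-3 - 11*1/14))*(-1/36051) = -11*(-3 - 11/14)/14*(-1/36051) = -11/14*(-53/14)*(-1/36051) = (583/196)*(-1/36051) = -583/7065996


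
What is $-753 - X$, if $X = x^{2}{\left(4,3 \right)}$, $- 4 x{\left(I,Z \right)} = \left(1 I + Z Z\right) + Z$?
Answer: $-769$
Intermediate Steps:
$x{\left(I,Z \right)} = - \frac{I}{4} - \frac{Z}{4} - \frac{Z^{2}}{4}$ ($x{\left(I,Z \right)} = - \frac{\left(1 I + Z Z\right) + Z}{4} = - \frac{\left(I + Z^{2}\right) + Z}{4} = - \frac{I + Z + Z^{2}}{4} = - \frac{I}{4} - \frac{Z}{4} - \frac{Z^{2}}{4}$)
$X = 16$ ($X = \left(\left(- \frac{1}{4}\right) 4 - \frac{3}{4} - \frac{3^{2}}{4}\right)^{2} = \left(-1 - \frac{3}{4} - \frac{9}{4}\right)^{2} = \left(-4\right)^{2} = 16$)
$-753 - X = -753 - 16 = -769$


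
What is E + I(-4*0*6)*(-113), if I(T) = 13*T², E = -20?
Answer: -20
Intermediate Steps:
E + I(-4*0*6)*(-113) = -20 + (13*(-4*0*6)²)*(-113) = -20 + (13*(0*6)²)*(-113) = -20 + (13*0²)*(-113) = -20 + (13*0)*(-113) = -20 + 0*(-113) = -20 + 0 = -20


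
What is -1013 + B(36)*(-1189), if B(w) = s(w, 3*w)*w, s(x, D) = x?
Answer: -1541957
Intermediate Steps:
B(w) = w² (B(w) = w*w = w²)
-1013 + B(36)*(-1189) = -1013 + 36²*(-1189) = -1013 + 1296*(-1189) = -1013 - 1540944 = -1541957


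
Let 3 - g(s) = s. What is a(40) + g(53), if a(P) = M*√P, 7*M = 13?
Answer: -50 + 26*√10/7 ≈ -38.254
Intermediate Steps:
M = 13/7 (M = (⅐)*13 = 13/7 ≈ 1.8571)
g(s) = 3 - s
a(P) = 13*√P/7
a(40) + g(53) = 13*√40/7 + (3 - 1*53) = 13*(2*√10)/7 + (3 - 53) = 26*√10/7 - 50 = -50 + 26*√10/7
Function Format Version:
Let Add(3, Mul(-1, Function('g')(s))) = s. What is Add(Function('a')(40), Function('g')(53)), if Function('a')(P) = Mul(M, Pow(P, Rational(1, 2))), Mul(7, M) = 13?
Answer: Add(-50, Mul(Rational(26, 7), Pow(10, Rational(1, 2)))) ≈ -38.254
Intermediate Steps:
M = Rational(13, 7) (M = Mul(Rational(1, 7), 13) = Rational(13, 7) ≈ 1.8571)
Function('g')(s) = Add(3, Mul(-1, s))
Function('a')(P) = Mul(Rational(13, 7), Pow(P, Rational(1, 2)))
Add(Function('a')(40), Function('g')(53)) = Add(Mul(Rational(13, 7), Pow(40, Rational(1, 2))), Add(3, Mul(-1, 53))) = Add(Mul(Rational(13, 7), Mul(2, Pow(10, Rational(1, 2)))), Add(3, -53)) = Add(Mul(Rational(26, 7), Pow(10, Rational(1, 2))), -50) = Add(-50, Mul(Rational(26, 7), Pow(10, Rational(1, 2))))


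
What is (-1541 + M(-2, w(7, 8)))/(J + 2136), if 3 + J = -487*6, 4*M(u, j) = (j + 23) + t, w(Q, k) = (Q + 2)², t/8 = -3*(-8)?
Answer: 489/263 ≈ 1.8593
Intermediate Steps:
t = 192 (t = 8*(-3*(-8)) = 8*24 = 192)
w(Q, k) = (2 + Q)²
M(u, j) = 215/4 + j/4 (M(u, j) = ((j + 23) + 192)/4 = ((23 + j) + 192)/4 = (215 + j)/4 = 215/4 + j/4)
J = -2925 (J = -3 - 487*6 = -3 - 2922 = -2925)
(-1541 + M(-2, w(7, 8)))/(J + 2136) = (-1541 + (215/4 + (2 + 7)²/4))/(-2925 + 2136) = (-1541 + (215/4 + (¼)*9²))/(-789) = (-1541 + (215/4 + (¼)*81))*(-1/789) = (-1541 + (215/4 + 81/4))*(-1/789) = (-1541 + 74)*(-1/789) = -1467*(-1/789) = 489/263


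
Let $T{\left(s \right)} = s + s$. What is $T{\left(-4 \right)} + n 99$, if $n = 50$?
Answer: $4942$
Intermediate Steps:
$T{\left(s \right)} = 2 s$
$T{\left(-4 \right)} + n 99 = 2 \left(-4\right) + 50 \cdot 99 = -8 + 4950 = 4942$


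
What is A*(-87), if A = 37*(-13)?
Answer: 41847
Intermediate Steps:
A = -481
A*(-87) = -481*(-87) = 41847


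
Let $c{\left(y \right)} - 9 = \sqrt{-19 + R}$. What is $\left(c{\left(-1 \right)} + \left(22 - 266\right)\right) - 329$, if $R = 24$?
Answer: $-564 + \sqrt{5} \approx -561.76$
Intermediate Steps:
$c{\left(y \right)} = 9 + \sqrt{5}$ ($c{\left(y \right)} = 9 + \sqrt{-19 + 24} = 9 + \sqrt{5}$)
$\left(c{\left(-1 \right)} + \left(22 - 266\right)\right) - 329 = \left(\left(9 + \sqrt{5}\right) + \left(22 - 266\right)\right) - 329 = \left(\left(9 + \sqrt{5}\right) - 244\right) - 329 = \left(-235 + \sqrt{5}\right) - 329 = -564 + \sqrt{5}$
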